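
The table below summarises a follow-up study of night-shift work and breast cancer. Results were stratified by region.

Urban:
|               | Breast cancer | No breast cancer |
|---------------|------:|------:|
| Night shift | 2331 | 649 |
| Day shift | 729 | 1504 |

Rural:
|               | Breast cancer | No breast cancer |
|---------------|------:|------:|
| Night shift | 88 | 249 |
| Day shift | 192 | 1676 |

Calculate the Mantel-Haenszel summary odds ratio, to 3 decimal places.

OR_MH = Σ(aᵢdᵢ/nᵢ) / Σ(bᵢcᵢ/nᵢ), where nᵢ is the stratum total.
Stratum 1 (Urban): n = 5213; a·d/n = 2331·1504/5213 = 672.5156; b·c/n = 649·729/5213 = 90.7579
Stratum 2 (Rural): n = 2205; a·d/n = 88·1676/2205 = 66.8880; b·c/n = 249·192/2205 = 21.6816
OR_MH = (672.5156 + 66.8880) / (90.7579 + 21.6816) = 739.4036 / 112.4395 = 6.57601

6.576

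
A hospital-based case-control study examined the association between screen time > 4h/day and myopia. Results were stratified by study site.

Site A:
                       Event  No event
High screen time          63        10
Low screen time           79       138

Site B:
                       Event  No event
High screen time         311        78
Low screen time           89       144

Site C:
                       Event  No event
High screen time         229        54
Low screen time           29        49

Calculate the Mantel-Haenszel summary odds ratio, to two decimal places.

OR_MH = Σ(aᵢdᵢ/nᵢ) / Σ(bᵢcᵢ/nᵢ), where nᵢ is the stratum total.
Stratum 1 (Site A): n = 290; a·d/n = 63·138/290 = 29.9793; b·c/n = 10·79/290 = 2.7241
Stratum 2 (Site B): n = 622; a·d/n = 311·144/622 = 72.0000; b·c/n = 78·89/622 = 11.1608
Stratum 3 (Site C): n = 361; a·d/n = 229·49/361 = 31.0831; b·c/n = 54·29/361 = 4.3380
OR_MH = (29.9793 + 72.0000 + 31.0831) / (2.7241 + 11.1608 + 4.3380) = 133.0624 / 18.2229 = 7.30195

7.30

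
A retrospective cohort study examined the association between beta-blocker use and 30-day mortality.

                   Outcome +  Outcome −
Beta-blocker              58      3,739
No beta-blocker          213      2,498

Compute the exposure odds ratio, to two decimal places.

0.18

Cells: a = 58, b = 3739, c = 213, d = 2498.
OR = (a·d)/(b·c) = (58 × 2498) / (3739 × 213) = 144884 / 796407 = 0.18192
Exposure is associated with lower odds of 30-day mortality (OR = 0.18 < 1).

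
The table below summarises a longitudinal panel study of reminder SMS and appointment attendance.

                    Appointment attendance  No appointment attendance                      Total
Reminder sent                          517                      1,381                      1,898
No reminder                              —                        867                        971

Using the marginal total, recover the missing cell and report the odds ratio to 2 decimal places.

The missing cell is in the unexposed row: 971 − 867 = 104.
So a = 517, b = 1381, c = 104, d = 867.
OR = (a·d)/(b·c) = (517 × 867) / (1381 × 104) = 448239 / 143624 = 3.12092

3.12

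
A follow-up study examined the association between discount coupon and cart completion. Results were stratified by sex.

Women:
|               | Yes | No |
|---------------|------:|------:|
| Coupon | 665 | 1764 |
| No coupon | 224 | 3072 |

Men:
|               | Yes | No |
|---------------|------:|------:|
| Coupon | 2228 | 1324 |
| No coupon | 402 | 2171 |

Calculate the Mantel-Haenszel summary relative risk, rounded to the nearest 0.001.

RR_MH = Σ(aᵢ·n₀ᵢ/nᵢ) / Σ(cᵢ·n₁ᵢ/nᵢ), with n₁ᵢ = aᵢ+bᵢ (exposed), n₀ᵢ = cᵢ+dᵢ (unexposed), nᵢ = n₁ᵢ+n₀ᵢ.
Stratum 1 (Women): n₁ = 2429, n₀ = 3296, n = 5725; a·n₀/n = 665·3296/5725 = 382.8541; c·n₁/n = 224·2429/5725 = 95.0386
Stratum 2 (Men): n₁ = 3552, n₀ = 2573, n = 6125; a·n₀/n = 2228·2573/6125 = 935.9419; c·n₁/n = 402·3552/6125 = 233.1272
RR_MH = (382.8541 + 935.9419) / (95.0386 + 233.1272) = 1318.7960 / 328.1658 = 4.01869

4.019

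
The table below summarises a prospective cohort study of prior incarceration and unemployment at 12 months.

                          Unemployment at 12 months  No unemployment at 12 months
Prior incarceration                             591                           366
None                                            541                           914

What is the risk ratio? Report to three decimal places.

Cells: a = 591, b = 366, c = 541, d = 914.
Risk in exposed = 591/957 = 0.61755; risk in unexposed = 541/1455 = 0.37182.
RR = 0.61755 / 0.37182 = 1.66089
The risk among the exposed is 1.66 times that among the unexposed.

1.661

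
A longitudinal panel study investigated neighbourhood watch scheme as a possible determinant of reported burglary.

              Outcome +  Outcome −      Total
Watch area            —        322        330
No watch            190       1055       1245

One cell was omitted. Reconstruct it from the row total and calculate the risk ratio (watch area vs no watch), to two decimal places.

The missing cell is in the exposed row: 330 − 322 = 8.
So a = 8, b = 322, c = 190, d = 1055.
RR = [a/(a+b)] / [c/(c+d)] = (8/330) / (190/1245) = 0.02424/0.15261 = 0.15885

0.16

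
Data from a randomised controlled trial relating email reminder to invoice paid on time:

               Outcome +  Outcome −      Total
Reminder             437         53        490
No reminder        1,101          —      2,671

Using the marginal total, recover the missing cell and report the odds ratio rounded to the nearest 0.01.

The missing cell is in the unexposed row: 2671 − 1101 = 1570.
So a = 437, b = 53, c = 1101, d = 1570.
OR = (a·d)/(b·c) = (437 × 1570) / (53 × 1101) = 686090 / 58353 = 11.75758

11.76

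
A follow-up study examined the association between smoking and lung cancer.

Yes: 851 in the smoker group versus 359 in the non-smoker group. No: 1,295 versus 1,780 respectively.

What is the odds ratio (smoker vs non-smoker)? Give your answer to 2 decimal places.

From the description: a = 851, b = 1295, c = 359, d = 1780.
OR = (a·d)/(b·c) = (851 × 1780) / (1295 × 359) = 1514780 / 464905 = 3.25826
The odds of lung cancer are about 3.26 times as high in the smoker group.

3.26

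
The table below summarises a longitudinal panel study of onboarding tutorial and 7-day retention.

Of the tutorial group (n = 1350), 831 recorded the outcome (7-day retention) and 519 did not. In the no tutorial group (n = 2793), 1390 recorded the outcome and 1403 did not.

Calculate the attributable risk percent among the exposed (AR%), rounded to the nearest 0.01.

From the description: a = 831, b = 519, c = 1390, d = 1403.
Risk in exposed = 831/1350 = 0.61556; risk in unexposed = 1390/2793 = 0.49767.
RR = 0.61556/0.49767 = 1.23687
AR% = (RR − 1)/RR × 100 = (1.23687 − 1)/1.23687 × 100 = 19.1506%

19.15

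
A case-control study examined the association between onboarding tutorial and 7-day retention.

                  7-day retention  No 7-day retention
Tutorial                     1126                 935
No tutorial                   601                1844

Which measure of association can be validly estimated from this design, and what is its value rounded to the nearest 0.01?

Cells: a = 1126, b = 935, c = 601, d = 1844.
This is a case-control study: participants were sampled on outcome status, so risks in the source population cannot be estimated directly — relative risk is not valid here. The odds ratio is the appropriate measure.
OR = (a·d)/(b·c) = (1126 × 1844) / (935 × 601) = 2076344 / 561935 = 3.69499

3.69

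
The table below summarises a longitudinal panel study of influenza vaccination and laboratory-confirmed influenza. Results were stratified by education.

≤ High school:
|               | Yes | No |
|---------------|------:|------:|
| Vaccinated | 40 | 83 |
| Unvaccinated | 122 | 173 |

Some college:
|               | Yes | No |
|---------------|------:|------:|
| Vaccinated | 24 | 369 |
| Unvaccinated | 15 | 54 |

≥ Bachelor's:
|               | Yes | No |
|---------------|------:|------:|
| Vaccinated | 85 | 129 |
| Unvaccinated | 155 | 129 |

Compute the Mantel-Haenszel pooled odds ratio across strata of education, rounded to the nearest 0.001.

OR_MH = Σ(aᵢdᵢ/nᵢ) / Σ(bᵢcᵢ/nᵢ), where nᵢ is the stratum total.
Stratum 1 (≤ High school): n = 418; a·d/n = 40·173/418 = 16.5550; b·c/n = 83·122/418 = 24.2249
Stratum 2 (Some college): n = 462; a·d/n = 24·54/462 = 2.8052; b·c/n = 369·15/462 = 11.9805
Stratum 3 (≥ Bachelor's): n = 498; a·d/n = 85·129/498 = 22.0181; b·c/n = 129·155/498 = 40.1506
OR_MH = (16.5550 + 2.8052 + 22.0181) / (24.2249 + 11.9805 + 40.1506) = 41.3783 / 76.3560 = 0.54191

0.542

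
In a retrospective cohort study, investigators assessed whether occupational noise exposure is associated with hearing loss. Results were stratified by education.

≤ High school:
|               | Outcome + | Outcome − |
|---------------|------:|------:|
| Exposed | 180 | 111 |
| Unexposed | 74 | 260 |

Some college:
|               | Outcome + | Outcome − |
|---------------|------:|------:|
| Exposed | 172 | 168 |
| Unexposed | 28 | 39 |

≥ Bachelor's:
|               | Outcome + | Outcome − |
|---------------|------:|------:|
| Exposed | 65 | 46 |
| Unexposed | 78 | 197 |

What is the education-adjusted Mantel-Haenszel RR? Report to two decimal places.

2.13

RR_MH = Σ(aᵢ·n₀ᵢ/nᵢ) / Σ(cᵢ·n₁ᵢ/nᵢ), with n₁ᵢ = aᵢ+bᵢ (exposed), n₀ᵢ = cᵢ+dᵢ (unexposed), nᵢ = n₁ᵢ+n₀ᵢ.
Stratum 1 (≤ High school): n₁ = 291, n₀ = 334, n = 625; a·n₀/n = 180·334/625 = 96.1920; c·n₁/n = 74·291/625 = 34.4544
Stratum 2 (Some college): n₁ = 340, n₀ = 67, n = 407; a·n₀/n = 172·67/407 = 28.3145; c·n₁/n = 28·340/407 = 23.3907
Stratum 3 (≥ Bachelor's): n₁ = 111, n₀ = 275, n = 386; a·n₀/n = 65·275/386 = 46.3083; c·n₁/n = 78·111/386 = 22.4301
RR_MH = (96.1920 + 28.3145 + 46.3083) / (34.4544 + 23.3907 + 22.4301) = 170.8148 / 80.2751 = 2.12787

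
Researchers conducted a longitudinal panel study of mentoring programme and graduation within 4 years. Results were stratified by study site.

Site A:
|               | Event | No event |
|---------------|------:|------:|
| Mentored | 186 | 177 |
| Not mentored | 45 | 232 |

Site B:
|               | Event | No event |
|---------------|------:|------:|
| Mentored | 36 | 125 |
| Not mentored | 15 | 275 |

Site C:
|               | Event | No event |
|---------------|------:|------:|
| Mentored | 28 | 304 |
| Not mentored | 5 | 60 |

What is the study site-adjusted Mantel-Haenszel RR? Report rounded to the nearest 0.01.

RR_MH = Σ(aᵢ·n₀ᵢ/nᵢ) / Σ(cᵢ·n₁ᵢ/nᵢ), with n₁ᵢ = aᵢ+bᵢ (exposed), n₀ᵢ = cᵢ+dᵢ (unexposed), nᵢ = n₁ᵢ+n₀ᵢ.
Stratum 1 (Site A): n₁ = 363, n₀ = 277, n = 640; a·n₀/n = 186·277/640 = 80.5031; c·n₁/n = 45·363/640 = 25.5234
Stratum 2 (Site B): n₁ = 161, n₀ = 290, n = 451; a·n₀/n = 36·290/451 = 23.1486; c·n₁/n = 15·161/451 = 5.3548
Stratum 3 (Site C): n₁ = 332, n₀ = 65, n = 397; a·n₀/n = 28·65/397 = 4.5844; c·n₁/n = 5·332/397 = 4.1814
RR_MH = (80.5031 + 23.1486 + 4.5844) / (25.5234 + 5.3548 + 4.1814) = 108.2361 / 35.0596 = 3.08721

3.09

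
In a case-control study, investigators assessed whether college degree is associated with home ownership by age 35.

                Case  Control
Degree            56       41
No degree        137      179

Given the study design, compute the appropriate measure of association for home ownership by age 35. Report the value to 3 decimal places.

1.785

Cells: a = 56, b = 41, c = 137, d = 179.
This is a case-control study: participants were sampled on outcome status, so risks in the source population cannot be estimated directly — relative risk is not valid here. The odds ratio is the appropriate measure.
OR = (a·d)/(b·c) = (56 × 179) / (41 × 137) = 10024 / 5617 = 1.78458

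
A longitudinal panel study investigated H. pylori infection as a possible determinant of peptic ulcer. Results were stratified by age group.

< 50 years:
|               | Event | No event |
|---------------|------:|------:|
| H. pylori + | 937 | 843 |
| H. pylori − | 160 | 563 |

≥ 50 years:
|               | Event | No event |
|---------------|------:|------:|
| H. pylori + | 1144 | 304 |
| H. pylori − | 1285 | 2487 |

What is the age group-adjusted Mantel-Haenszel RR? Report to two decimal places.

2.33

RR_MH = Σ(aᵢ·n₀ᵢ/nᵢ) / Σ(cᵢ·n₁ᵢ/nᵢ), with n₁ᵢ = aᵢ+bᵢ (exposed), n₀ᵢ = cᵢ+dᵢ (unexposed), nᵢ = n₁ᵢ+n₀ᵢ.
Stratum 1 (< 50 years): n₁ = 1780, n₀ = 723, n = 2503; a·n₀/n = 937·723/2503 = 270.6556; c·n₁/n = 160·1780/2503 = 113.7835
Stratum 2 (≥ 50 years): n₁ = 1448, n₀ = 3772, n = 5220; a·n₀/n = 1144·3772/5220 = 826.6605; c·n₁/n = 1285·1448/5220 = 356.4521
RR_MH = (270.6556 + 826.6605) / (113.7835 + 356.4521) = 1097.3161 / 470.2356 = 2.33355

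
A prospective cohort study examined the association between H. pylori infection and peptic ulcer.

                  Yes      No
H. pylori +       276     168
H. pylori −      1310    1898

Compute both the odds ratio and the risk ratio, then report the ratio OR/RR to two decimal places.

Cells: a = 276, b = 168, c = 1310, d = 1898.
OR = (276·1898)/(168·1310) = 523848/220080 = 2.38026
Risk in exposed = 276/444 = 0.62162; risk in unexposed = 1310/3208 = 0.40835; RR = 1.52226
OR/RR = 2.38026 / 1.52226 = 1.56364
The outcome is not rare, so the OR lies further from 1 than the RR.

1.56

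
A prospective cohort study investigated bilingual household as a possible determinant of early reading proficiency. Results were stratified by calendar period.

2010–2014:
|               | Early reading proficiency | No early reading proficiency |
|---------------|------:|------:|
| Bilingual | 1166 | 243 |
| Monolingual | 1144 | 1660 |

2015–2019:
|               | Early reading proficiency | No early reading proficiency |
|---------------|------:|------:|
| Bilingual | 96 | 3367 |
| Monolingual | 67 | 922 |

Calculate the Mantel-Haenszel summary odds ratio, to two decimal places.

4.11

OR_MH = Σ(aᵢdᵢ/nᵢ) / Σ(bᵢcᵢ/nᵢ), where nᵢ is the stratum total.
Stratum 1 (2010–2014): n = 4213; a·d/n = 1166·1660/4213 = 459.4256; b·c/n = 243·1144/4213 = 65.9843
Stratum 2 (2015–2019): n = 4452; a·d/n = 96·922/4452 = 19.8814; b·c/n = 3367·67/4452 = 50.6714
OR_MH = (459.4256 + 19.8814) / (65.9843 + 50.6714) = 479.3070 / 116.6557 = 4.10873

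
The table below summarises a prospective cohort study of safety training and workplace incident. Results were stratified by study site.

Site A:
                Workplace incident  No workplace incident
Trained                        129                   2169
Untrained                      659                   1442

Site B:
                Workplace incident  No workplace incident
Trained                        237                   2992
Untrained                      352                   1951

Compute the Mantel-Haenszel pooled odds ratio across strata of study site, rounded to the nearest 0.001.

OR_MH = Σ(aᵢdᵢ/nᵢ) / Σ(bᵢcᵢ/nᵢ), where nᵢ is the stratum total.
Stratum 1 (Site A): n = 4399; a·d/n = 129·1442/4399 = 42.2864; b·c/n = 2169·659/4399 = 324.9309
Stratum 2 (Site B): n = 5532; a·d/n = 237·1951/5532 = 83.5841; b·c/n = 2992·352/5532 = 190.3803
OR_MH = (42.2864 + 83.5841) / (324.9309 + 190.3803) = 125.8705 / 515.3112 = 0.24426

0.244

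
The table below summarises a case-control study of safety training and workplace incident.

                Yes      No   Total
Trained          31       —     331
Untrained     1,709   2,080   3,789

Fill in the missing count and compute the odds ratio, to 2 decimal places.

The missing cell is in the exposed row: 331 − 31 = 300.
So a = 31, b = 300, c = 1709, d = 2080.
OR = (a·d)/(b·c) = (31 × 2080) / (300 × 1709) = 64480 / 512700 = 0.12577

0.13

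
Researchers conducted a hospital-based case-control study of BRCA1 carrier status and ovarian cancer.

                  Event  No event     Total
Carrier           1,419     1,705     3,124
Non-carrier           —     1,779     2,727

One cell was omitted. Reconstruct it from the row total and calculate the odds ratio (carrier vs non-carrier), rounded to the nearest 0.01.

The missing cell is in the unexposed row: 2727 − 1779 = 948.
So a = 1419, b = 1705, c = 948, d = 1779.
OR = (a·d)/(b·c) = (1419 × 1779) / (1705 × 948) = 2524401 / 1616340 = 1.56180

1.56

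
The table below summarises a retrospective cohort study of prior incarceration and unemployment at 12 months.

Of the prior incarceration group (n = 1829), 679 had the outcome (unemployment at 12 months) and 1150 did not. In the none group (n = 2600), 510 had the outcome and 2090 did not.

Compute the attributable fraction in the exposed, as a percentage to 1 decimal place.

From the description: a = 679, b = 1150, c = 510, d = 2090.
Risk in exposed = 679/1829 = 0.37124; risk in unexposed = 510/2600 = 0.19615.
RR = 0.37124/0.19615 = 1.89260
AR% = (RR − 1)/RR × 100 = (1.89260 − 1)/1.89260 × 100 = 47.1627%

47.2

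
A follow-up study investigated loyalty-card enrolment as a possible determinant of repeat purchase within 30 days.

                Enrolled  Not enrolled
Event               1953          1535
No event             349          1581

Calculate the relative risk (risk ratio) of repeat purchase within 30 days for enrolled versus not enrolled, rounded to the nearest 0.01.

Reading the table with exposure as columns: a = 1953 (Enrolled, case), b = 349 (Enrolled, non-case), c = 1535 (Not enrolled, case), d = 1581.
Risk in exposed = 1953/2302 = 0.84839; risk in unexposed = 1535/3116 = 0.49262.
RR = 0.84839 / 0.49262 = 1.72221
The risk among the exposed is 1.72 times that among the unexposed.

1.72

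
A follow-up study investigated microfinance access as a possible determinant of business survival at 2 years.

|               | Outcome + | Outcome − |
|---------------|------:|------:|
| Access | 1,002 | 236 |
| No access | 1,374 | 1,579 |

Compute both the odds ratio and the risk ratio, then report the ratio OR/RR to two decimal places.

2.80

Cells: a = 1002, b = 236, c = 1374, d = 1579.
OR = (1002·1579)/(236·1374) = 1582158/324264 = 4.87923
Risk in exposed = 1002/1238 = 0.80937; risk in unexposed = 1374/2953 = 0.46529; RR = 1.73950
OR/RR = 4.87923 / 1.73950 = 2.80496
The outcome is not rare, so the OR lies further from 1 than the RR.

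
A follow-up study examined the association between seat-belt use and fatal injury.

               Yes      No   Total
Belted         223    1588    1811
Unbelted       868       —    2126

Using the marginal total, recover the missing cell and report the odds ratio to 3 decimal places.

The missing cell is in the unexposed row: 2126 − 868 = 1258.
So a = 223, b = 1588, c = 868, d = 1258.
OR = (a·d)/(b·c) = (223 × 1258) / (1588 × 868) = 280534 / 1378384 = 0.20352

0.204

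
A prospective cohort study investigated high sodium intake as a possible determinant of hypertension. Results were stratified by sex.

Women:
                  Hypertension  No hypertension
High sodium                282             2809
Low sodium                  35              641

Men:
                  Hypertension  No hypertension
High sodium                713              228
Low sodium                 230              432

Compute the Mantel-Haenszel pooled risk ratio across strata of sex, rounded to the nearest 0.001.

2.107

RR_MH = Σ(aᵢ·n₀ᵢ/nᵢ) / Σ(cᵢ·n₁ᵢ/nᵢ), with n₁ᵢ = aᵢ+bᵢ (exposed), n₀ᵢ = cᵢ+dᵢ (unexposed), nᵢ = n₁ᵢ+n₀ᵢ.
Stratum 1 (Women): n₁ = 3091, n₀ = 676, n = 3767; a·n₀/n = 282·676/3767 = 50.6058; c·n₁/n = 35·3091/3767 = 28.7191
Stratum 2 (Men): n₁ = 941, n₀ = 662, n = 1603; a·n₀/n = 713·662/1603 = 294.4517; c·n₁/n = 230·941/1603 = 135.0156
RR_MH = (50.6058 + 294.4517) / (28.7191 + 135.0156) = 345.0574 / 163.7347 = 2.10742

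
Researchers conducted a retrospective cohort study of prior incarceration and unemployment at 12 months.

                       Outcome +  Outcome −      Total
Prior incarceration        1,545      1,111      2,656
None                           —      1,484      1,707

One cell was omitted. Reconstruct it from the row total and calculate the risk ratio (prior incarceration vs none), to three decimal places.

The missing cell is in the unexposed row: 1707 − 1484 = 223.
So a = 1545, b = 1111, c = 223, d = 1484.
RR = [a/(a+b)] / [c/(c+d)] = (1545/2656) / (223/1707) = 0.58170/0.13064 = 4.45276

4.453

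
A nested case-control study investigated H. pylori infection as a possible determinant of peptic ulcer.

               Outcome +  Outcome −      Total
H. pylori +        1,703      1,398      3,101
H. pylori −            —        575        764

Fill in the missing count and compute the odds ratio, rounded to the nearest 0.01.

3.71

The missing cell is in the unexposed row: 764 − 575 = 189.
So a = 1703, b = 1398, c = 189, d = 575.
OR = (a·d)/(b·c) = (1703 × 575) / (1398 × 189) = 979225 / 264222 = 3.70607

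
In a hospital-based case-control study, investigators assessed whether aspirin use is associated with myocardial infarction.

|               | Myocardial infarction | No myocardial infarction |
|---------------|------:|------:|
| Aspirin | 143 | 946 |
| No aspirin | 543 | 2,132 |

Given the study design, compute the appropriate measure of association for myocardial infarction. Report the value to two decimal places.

0.59

Cells: a = 143, b = 946, c = 543, d = 2132.
This is a hospital-based case-control study: participants were sampled on outcome status, so risks in the source population cannot be estimated directly — relative risk is not valid here. The odds ratio is the appropriate measure.
OR = (a·d)/(b·c) = (143 × 2132) / (946 × 543) = 304876 / 513678 = 0.59352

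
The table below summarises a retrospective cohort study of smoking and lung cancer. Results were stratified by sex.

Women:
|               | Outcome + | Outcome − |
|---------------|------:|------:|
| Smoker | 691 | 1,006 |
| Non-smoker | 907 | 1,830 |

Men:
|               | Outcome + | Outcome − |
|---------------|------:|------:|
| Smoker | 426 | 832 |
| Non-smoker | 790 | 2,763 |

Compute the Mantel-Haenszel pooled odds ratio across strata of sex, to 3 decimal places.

OR_MH = Σ(aᵢdᵢ/nᵢ) / Σ(bᵢcᵢ/nᵢ), where nᵢ is the stratum total.
Stratum 1 (Women): n = 4434; a·d/n = 691·1830/4434 = 285.1894; b·c/n = 1006·907/4434 = 205.7830
Stratum 2 (Men): n = 4811; a·d/n = 426·2763/4811 = 244.6556; b·c/n = 832·790/4811 = 136.6202
OR_MH = (285.1894 + 244.6556) / (205.7830 + 136.6202) = 529.8450 / 342.4033 = 1.54743

1.547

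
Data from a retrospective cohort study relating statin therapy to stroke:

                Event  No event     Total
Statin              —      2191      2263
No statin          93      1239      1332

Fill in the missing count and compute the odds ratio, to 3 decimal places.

The missing cell is in the exposed row: 2263 − 2191 = 72.
So a = 72, b = 2191, c = 93, d = 1239.
OR = (a·d)/(b·c) = (72 × 1239) / (2191 × 93) = 89208 / 203763 = 0.43780

0.438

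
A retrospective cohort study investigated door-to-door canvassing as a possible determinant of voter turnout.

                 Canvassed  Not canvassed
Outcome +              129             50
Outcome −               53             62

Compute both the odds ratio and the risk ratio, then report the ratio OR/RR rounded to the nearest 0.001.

Reading the table with exposure as columns: a = 129 (Canvassed, case), b = 53 (Canvassed, non-case), c = 50 (Not canvassed, case), d = 62.
OR = (129·62)/(53·50) = 7998/2650 = 3.01811
Risk in exposed = 129/182 = 0.70879; risk in unexposed = 50/112 = 0.44643; RR = 1.58769
OR/RR = 3.01811 / 1.58769 = 1.90094
The outcome is not rare, so the OR lies further from 1 than the RR.

1.901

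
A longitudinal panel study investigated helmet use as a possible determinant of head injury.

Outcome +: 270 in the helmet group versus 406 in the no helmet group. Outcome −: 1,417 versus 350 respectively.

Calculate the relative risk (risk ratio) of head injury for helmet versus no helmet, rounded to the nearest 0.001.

From the description: a = 270, b = 1417, c = 406, d = 350.
Risk in exposed = 270/1687 = 0.16005; risk in unexposed = 406/756 = 0.53704.
RR = 0.16005 / 0.53704 = 0.29802
The risk is 70% lower among the exposed than among the unexposed.

0.298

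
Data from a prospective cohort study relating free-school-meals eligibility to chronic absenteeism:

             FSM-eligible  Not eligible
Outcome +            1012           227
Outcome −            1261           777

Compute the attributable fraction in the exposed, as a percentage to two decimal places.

Reading the table with exposure as columns: a = 1012 (FSM-eligible, case), b = 1261 (FSM-eligible, non-case), c = 227 (Not eligible, case), d = 777.
Risk in exposed = 1012/2273 = 0.44523; risk in unexposed = 227/1004 = 0.22610.
RR = 0.44523/0.22610 = 1.96920
AR% = (RR − 1)/RR × 100 = (1.96920 − 1)/1.96920 × 100 = 49.2179%

49.22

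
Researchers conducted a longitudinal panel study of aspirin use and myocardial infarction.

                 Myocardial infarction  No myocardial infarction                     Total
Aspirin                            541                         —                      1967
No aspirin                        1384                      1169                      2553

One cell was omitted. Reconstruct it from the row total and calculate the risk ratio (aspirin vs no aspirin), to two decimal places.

The missing cell is in the exposed row: 1967 − 541 = 1426.
So a = 541, b = 1426, c = 1384, d = 1169.
RR = [a/(a+b)] / [c/(c+d)] = (541/1967) / (1384/2553) = 0.27504/0.54211 = 0.50735

0.51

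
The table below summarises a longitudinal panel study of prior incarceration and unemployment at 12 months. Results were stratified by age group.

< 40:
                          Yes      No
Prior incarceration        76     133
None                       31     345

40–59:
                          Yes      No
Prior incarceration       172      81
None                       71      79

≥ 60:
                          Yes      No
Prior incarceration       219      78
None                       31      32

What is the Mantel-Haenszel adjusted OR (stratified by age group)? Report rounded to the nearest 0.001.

3.496

OR_MH = Σ(aᵢdᵢ/nᵢ) / Σ(bᵢcᵢ/nᵢ), where nᵢ is the stratum total.
Stratum 1 (< 40): n = 585; a·d/n = 76·345/585 = 44.8205; b·c/n = 133·31/585 = 7.0479
Stratum 2 (40–59): n = 403; a·d/n = 172·79/403 = 33.7171; b·c/n = 81·71/403 = 14.2705
Stratum 3 (≥ 60): n = 360; a·d/n = 219·32/360 = 19.4667; b·c/n = 78·31/360 = 6.7167
OR_MH = (44.8205 + 33.7171 + 19.4667) / (7.0479 + 14.2705 + 6.7167) = 98.0043 / 28.0350 = 3.49578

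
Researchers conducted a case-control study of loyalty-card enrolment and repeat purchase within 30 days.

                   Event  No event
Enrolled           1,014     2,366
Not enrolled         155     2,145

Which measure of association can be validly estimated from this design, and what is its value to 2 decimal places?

Cells: a = 1014, b = 2366, c = 155, d = 2145.
This is a case-control study: participants were sampled on outcome status, so risks in the source population cannot be estimated directly — relative risk is not valid here. The odds ratio is the appropriate measure.
OR = (a·d)/(b·c) = (1014 × 2145) / (2366 × 155) = 2175030 / 366730 = 5.93088

5.93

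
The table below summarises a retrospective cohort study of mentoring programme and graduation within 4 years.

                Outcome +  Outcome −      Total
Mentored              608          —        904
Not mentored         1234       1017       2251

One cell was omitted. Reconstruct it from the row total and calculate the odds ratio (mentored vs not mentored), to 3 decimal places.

The missing cell is in the exposed row: 904 − 608 = 296.
So a = 608, b = 296, c = 1234, d = 1017.
OR = (a·d)/(b·c) = (608 × 1017) / (296 × 1234) = 618336 / 365264 = 1.69285

1.693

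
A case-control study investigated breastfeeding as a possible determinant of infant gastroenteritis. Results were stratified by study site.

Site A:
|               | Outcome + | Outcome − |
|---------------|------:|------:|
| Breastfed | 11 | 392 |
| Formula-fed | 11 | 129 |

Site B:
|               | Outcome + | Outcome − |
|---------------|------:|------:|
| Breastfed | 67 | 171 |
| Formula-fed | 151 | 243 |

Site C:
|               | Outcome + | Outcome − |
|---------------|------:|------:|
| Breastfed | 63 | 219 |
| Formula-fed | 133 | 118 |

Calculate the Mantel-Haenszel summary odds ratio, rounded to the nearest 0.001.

0.409

OR_MH = Σ(aᵢdᵢ/nᵢ) / Σ(bᵢcᵢ/nᵢ), where nᵢ is the stratum total.
Stratum 1 (Site A): n = 543; a·d/n = 11·129/543 = 2.6133; b·c/n = 392·11/543 = 7.9411
Stratum 2 (Site B): n = 632; a·d/n = 67·243/632 = 25.7611; b·c/n = 171·151/632 = 40.8560
Stratum 3 (Site C): n = 533; a·d/n = 63·118/533 = 13.9475; b·c/n = 219·133/533 = 54.6473
OR_MH = (2.6133 + 25.7611 + 13.9475) / (7.9411 + 40.8560 + 54.6473) = 42.3218 / 103.4444 = 0.40913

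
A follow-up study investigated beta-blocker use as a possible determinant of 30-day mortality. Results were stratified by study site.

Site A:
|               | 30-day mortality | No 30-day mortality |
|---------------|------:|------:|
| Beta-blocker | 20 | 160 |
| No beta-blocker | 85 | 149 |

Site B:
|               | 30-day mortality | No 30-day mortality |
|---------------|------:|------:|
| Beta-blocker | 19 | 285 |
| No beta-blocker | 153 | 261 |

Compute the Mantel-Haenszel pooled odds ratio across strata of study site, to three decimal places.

OR_MH = Σ(aᵢdᵢ/nᵢ) / Σ(bᵢcᵢ/nᵢ), where nᵢ is the stratum total.
Stratum 1 (Site A): n = 414; a·d/n = 20·149/414 = 7.1981; b·c/n = 160·85/414 = 32.8502
Stratum 2 (Site B): n = 718; a·d/n = 19·261/718 = 6.9067; b·c/n = 285·153/718 = 60.7312
OR_MH = (7.1981 + 6.9067) / (32.8502 + 60.7312) = 14.1048 / 93.5814 = 0.15072

0.151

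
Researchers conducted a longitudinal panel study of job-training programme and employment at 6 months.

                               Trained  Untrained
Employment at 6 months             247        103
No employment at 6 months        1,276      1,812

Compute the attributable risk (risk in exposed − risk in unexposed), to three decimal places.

0.108

Reading the table with exposure as columns: a = 247 (Trained, case), b = 1276 (Trained, non-case), c = 103 (Untrained, case), d = 1812.
Risk in exposed = 247/1523 = 0.162180; risk in unexposed = 103/1915 = 0.053786.
Risk difference = 0.162180 − 0.053786 = 0.108394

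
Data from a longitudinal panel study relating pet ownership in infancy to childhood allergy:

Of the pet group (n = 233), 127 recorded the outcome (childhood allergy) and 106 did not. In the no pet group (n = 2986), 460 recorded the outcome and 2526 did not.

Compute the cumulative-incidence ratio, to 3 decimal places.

From the description: a = 127, b = 106, c = 460, d = 2526.
Risk in exposed = 127/233 = 0.54506; risk in unexposed = 460/2986 = 0.15405.
RR = 0.54506 / 0.15405 = 3.53818
The risk among the exposed is 3.54 times that among the unexposed.

3.538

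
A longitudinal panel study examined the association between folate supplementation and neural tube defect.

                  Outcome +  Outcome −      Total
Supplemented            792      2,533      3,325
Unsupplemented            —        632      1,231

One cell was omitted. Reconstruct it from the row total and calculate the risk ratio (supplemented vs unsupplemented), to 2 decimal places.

0.49

The missing cell is in the unexposed row: 1231 − 632 = 599.
So a = 792, b = 2533, c = 599, d = 632.
RR = [a/(a+b)] / [c/(c+d)] = (792/3325) / (599/1231) = 0.23820/0.48660 = 0.48951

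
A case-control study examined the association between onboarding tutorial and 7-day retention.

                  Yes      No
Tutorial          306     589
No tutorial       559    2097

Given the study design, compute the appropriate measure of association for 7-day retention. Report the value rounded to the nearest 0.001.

1.949

Cells: a = 306, b = 589, c = 559, d = 2097.
This is a case-control study: participants were sampled on outcome status, so risks in the source population cannot be estimated directly — relative risk is not valid here. The odds ratio is the appropriate measure.
OR = (a·d)/(b·c) = (306 × 2097) / (589 × 559) = 641682 / 329251 = 1.94891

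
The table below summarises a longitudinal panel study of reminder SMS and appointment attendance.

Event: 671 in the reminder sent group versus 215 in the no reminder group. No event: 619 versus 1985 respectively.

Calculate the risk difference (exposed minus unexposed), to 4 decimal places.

From the description: a = 671, b = 619, c = 215, d = 1985.
Risk in exposed = 671/1290 = 0.520155; risk in unexposed = 215/2200 = 0.097727.
Risk difference = 0.520155 − 0.097727 = 0.422428

0.4224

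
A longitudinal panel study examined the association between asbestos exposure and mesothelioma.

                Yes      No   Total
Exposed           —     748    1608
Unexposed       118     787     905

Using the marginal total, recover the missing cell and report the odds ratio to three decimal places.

7.668

The missing cell is in the exposed row: 1608 − 748 = 860.
So a = 860, b = 748, c = 118, d = 787.
OR = (a·d)/(b·c) = (860 × 787) / (748 × 118) = 676820 / 88264 = 7.66813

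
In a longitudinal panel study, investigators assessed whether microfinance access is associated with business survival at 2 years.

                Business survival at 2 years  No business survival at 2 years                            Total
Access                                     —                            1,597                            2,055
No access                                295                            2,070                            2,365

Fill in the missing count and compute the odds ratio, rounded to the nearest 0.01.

The missing cell is in the exposed row: 2055 − 1597 = 458.
So a = 458, b = 1597, c = 295, d = 2070.
OR = (a·d)/(b·c) = (458 × 2070) / (1597 × 295) = 948060 / 471115 = 2.01237

2.01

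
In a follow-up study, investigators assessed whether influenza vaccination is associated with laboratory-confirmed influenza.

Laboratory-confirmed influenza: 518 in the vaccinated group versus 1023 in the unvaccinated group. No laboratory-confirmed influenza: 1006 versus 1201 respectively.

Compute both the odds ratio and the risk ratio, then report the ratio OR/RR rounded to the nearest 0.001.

0.818

From the description: a = 518, b = 1006, c = 1023, d = 1201.
OR = (518·1201)/(1006·1023) = 622118/1029138 = 0.60450
Risk in exposed = 518/1524 = 0.33990; risk in unexposed = 1023/2224 = 0.45998; RR = 0.73893
OR/RR = 0.60450 / 0.73893 = 0.81808
The outcome is not rare, so the OR lies further from 1 than the RR.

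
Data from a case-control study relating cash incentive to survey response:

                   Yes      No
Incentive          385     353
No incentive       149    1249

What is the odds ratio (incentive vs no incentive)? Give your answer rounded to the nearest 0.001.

9.142

Cells: a = 385, b = 353, c = 149, d = 1249.
OR = (a·d)/(b·c) = (385 × 1249) / (353 × 149) = 480865 / 52597 = 9.14244
The odds of survey response are about 9.14 times as high in the incentive group.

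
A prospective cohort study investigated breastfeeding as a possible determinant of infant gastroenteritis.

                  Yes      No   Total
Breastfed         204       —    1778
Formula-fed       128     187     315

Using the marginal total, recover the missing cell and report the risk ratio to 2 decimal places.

0.28

The missing cell is in the exposed row: 1778 − 204 = 1574.
So a = 204, b = 1574, c = 128, d = 187.
RR = [a/(a+b)] / [c/(c+d)] = (204/1778) / (128/315) = 0.11474/0.40635 = 0.28236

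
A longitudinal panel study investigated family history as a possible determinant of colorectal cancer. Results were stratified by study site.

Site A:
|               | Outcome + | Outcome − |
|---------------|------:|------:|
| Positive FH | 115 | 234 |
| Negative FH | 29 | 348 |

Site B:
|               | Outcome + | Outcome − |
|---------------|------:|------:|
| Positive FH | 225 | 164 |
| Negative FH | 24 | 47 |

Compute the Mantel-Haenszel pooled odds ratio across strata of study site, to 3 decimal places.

4.363

OR_MH = Σ(aᵢdᵢ/nᵢ) / Σ(bᵢcᵢ/nᵢ), where nᵢ is the stratum total.
Stratum 1 (Site A): n = 726; a·d/n = 115·348/726 = 55.1240; b·c/n = 234·29/726 = 9.3471
Stratum 2 (Site B): n = 460; a·d/n = 225·47/460 = 22.9891; b·c/n = 164·24/460 = 8.5565
OR_MH = (55.1240 + 22.9891) / (9.3471 + 8.5565) = 78.1131 / 17.9036 = 4.36298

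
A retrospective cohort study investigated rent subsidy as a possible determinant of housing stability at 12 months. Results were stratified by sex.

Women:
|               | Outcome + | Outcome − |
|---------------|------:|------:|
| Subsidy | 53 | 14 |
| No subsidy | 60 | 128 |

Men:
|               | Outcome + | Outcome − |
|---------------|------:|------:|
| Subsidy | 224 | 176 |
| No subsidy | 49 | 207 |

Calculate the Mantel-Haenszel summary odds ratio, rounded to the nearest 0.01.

5.92

OR_MH = Σ(aᵢdᵢ/nᵢ) / Σ(bᵢcᵢ/nᵢ), where nᵢ is the stratum total.
Stratum 1 (Women): n = 255; a·d/n = 53·128/255 = 26.6039; b·c/n = 14·60/255 = 3.2941
Stratum 2 (Men): n = 656; a·d/n = 224·207/656 = 70.6829; b·c/n = 176·49/656 = 13.1463
OR_MH = (26.6039 + 70.6829) / (3.2941 + 13.1463) = 97.2868 / 16.4405 = 5.91753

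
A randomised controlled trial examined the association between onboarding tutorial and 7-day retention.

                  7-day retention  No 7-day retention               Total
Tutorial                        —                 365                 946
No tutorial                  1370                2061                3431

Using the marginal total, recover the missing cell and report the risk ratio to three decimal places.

1.538

The missing cell is in the exposed row: 946 − 365 = 581.
So a = 581, b = 365, c = 1370, d = 2061.
RR = [a/(a+b)] / [c/(c+d)] = (581/946) / (1370/3431) = 0.61416/0.39930 = 1.53810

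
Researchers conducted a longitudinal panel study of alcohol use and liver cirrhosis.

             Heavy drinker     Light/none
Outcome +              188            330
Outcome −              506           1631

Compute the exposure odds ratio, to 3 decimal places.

1.836

Reading the table with exposure as columns: a = 188 (Heavy drinker, case), b = 506 (Heavy drinker, non-case), c = 330 (Light/none, case), d = 1631.
OR = (a·d)/(b·c) = (188 × 1631) / (506 × 330) = 306628 / 166980 = 1.83632
The odds of liver cirrhosis are about 1.84 times as high in the heavy drinker group.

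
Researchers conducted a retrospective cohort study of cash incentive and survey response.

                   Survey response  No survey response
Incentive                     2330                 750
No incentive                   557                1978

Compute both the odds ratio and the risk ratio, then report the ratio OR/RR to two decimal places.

3.20

Cells: a = 2330, b = 750, c = 557, d = 1978.
OR = (2330·1978)/(750·557) = 4608740/417750 = 11.03229
Risk in exposed = 2330/3080 = 0.75649; risk in unexposed = 557/2535 = 0.21972; RR = 3.44293
OR/RR = 11.03229 / 3.44293 = 3.20433
The outcome is not rare, so the OR lies further from 1 than the RR.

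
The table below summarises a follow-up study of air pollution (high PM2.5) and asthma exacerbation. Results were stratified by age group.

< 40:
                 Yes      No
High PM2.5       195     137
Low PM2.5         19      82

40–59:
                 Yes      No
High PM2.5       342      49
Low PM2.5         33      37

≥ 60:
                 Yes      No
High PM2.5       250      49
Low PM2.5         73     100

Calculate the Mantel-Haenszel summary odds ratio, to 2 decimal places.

6.86

OR_MH = Σ(aᵢdᵢ/nᵢ) / Σ(bᵢcᵢ/nᵢ), where nᵢ is the stratum total.
Stratum 1 (< 40): n = 433; a·d/n = 195·82/433 = 36.9284; b·c/n = 137·19/433 = 6.0115
Stratum 2 (40–59): n = 461; a·d/n = 342·37/461 = 27.4490; b·c/n = 49·33/461 = 3.5076
Stratum 3 (≥ 60): n = 472; a·d/n = 250·100/472 = 52.9661; b·c/n = 49·73/472 = 7.5784
OR_MH = (36.9284 + 27.4490 + 52.9661) / (6.0115 + 3.5076 + 7.5784) = 117.3435 / 17.0975 = 6.86319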